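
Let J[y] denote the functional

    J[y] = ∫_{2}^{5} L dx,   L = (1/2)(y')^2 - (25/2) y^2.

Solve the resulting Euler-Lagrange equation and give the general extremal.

The Lagrangian is L = (1/2)(y')^2 - (25/2) y^2.
∂L/∂y = -25y.
∂L/∂y' = y'.
The Euler-Lagrange equation d/dx(∂L/∂y') − ∂L/∂y = 0 becomes:
    y'' + 25 y = 0
General solution: y(x) = A sin(5x) + B cos(5x), where A and B are arbitrary constants fixed by the endpoint conditions.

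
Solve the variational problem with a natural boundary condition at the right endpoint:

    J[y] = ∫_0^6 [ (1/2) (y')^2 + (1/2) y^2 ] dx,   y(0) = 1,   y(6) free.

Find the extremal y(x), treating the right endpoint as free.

The Lagrangian L = (1/2) (y')^2 + (1/2) y^2 gives
    ∂L/∂y = 1 y,   ∂L/∂y' = y'.
Euler-Lagrange: y'' − y = 0.
With k = 1, the general solution is
    y(x) = A cosh(x) + B sinh(x).
Fixed left endpoint y(0) = 1 ⇒ A = 1.
The right endpoint x = 6 is free, so the natural (transversality) condition is ∂L/∂y' |_{x=6} = 0, i.e. y'(6) = 0.
Compute y'(x) = A k sinh(k x) + B k cosh(k x), so
    y'(6) = A k sinh(k·6) + B k cosh(k·6) = 0
    ⇒ B = −A tanh(k·6) = − tanh(1·6).
Therefore the extremal is
    y(x) = cosh(1 x) − tanh(1·6) sinh(1 x).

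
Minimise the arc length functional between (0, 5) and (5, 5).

Arc-length functional: J[y] = ∫ sqrt(1 + (y')^2) dx.
Lagrangian L = sqrt(1 + (y')^2) has no explicit y dependence, so ∂L/∂y = 0 and the Euler-Lagrange equation gives
    d/dx( y' / sqrt(1 + (y')^2) ) = 0  ⇒  y' / sqrt(1 + (y')^2) = const.
Hence y' is constant, so y(x) is affine.
Fitting the endpoints (0, 5) and (5, 5):
    slope m = (5 − 5) / (5 − 0) = 0,
    intercept c = 5 − m·0 = 5.
Extremal: y(x) = 5.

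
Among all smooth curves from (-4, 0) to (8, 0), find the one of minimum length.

Arc-length functional: J[y] = ∫ sqrt(1 + (y')^2) dx.
Lagrangian L = sqrt(1 + (y')^2) has no explicit y dependence, so ∂L/∂y = 0 and the Euler-Lagrange equation gives
    d/dx( y' / sqrt(1 + (y')^2) ) = 0  ⇒  y' / sqrt(1 + (y')^2) = const.
Hence y' is constant, so y(x) is affine.
Fitting the endpoints (-4, 0) and (8, 0):
    slope m = (0 − 0) / (8 − (-4)) = 0,
    intercept c = 0 − m·(-4) = 0.
Extremal: y(x) = 0.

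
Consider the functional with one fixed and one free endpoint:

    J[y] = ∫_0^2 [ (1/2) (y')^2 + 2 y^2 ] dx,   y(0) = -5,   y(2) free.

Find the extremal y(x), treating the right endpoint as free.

The Lagrangian L = (1/2) (y')^2 + 2 y^2 gives
    ∂L/∂y = 4 y,   ∂L/∂y' = y'.
Euler-Lagrange: y'' − 4 y = 0.
With k = 2, the general solution is
    y(x) = A cosh(2 x) + B sinh(2 x).
Fixed left endpoint y(0) = -5 ⇒ A = -5.
The right endpoint x = 2 is free, so the natural (transversality) condition is ∂L/∂y' |_{x=2} = 0, i.e. y'(2) = 0.
Compute y'(x) = A k sinh(k x) + B k cosh(k x), so
    y'(2) = A k sinh(k·2) + B k cosh(k·2) = 0
    ⇒ B = −A tanh(k·2) = 5 tanh(2·2).
Therefore the extremal is
    y(x) = −5 cosh(2 x) + 5 tanh(2·2) sinh(2 x).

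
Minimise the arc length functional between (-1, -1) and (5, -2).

Arc-length functional: J[y] = ∫ sqrt(1 + (y')^2) dx.
Lagrangian L = sqrt(1 + (y')^2) has no explicit y dependence, so ∂L/∂y = 0 and the Euler-Lagrange equation gives
    d/dx( y' / sqrt(1 + (y')^2) ) = 0  ⇒  y' / sqrt(1 + (y')^2) = const.
Hence y' is constant, so y(x) is affine.
Fitting the endpoints (-1, -1) and (5, -2):
    slope m = ((-2) − (-1)) / (5 − (-1)) = -1/6,
    intercept c = (-1) − m·(-1) = -7/6.
Extremal: y(x) = (-1/6) x - 7/6.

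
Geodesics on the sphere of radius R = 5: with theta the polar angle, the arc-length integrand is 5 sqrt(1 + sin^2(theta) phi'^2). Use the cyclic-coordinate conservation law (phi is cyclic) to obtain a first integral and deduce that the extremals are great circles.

On the sphere of radius R = 5 with spherical coordinates (θ, φ), the induced metric is
    ds^2 = 25(dθ^2 + sin^2(θ) dφ^2).
Parameterise by θ; the arc-length functional is
    J[φ] = ∫ 5 sqrt(1 + sin^2(θ) (dφ/dθ)^2) dθ,
so L = 5 sqrt(1 + sin^2(θ) φ'^2). Compute
    ∂L/∂φ = 0  (L has no explicit φ dependence),
    ∂L/∂φ' = 5 sin^2(θ) φ' / sqrt(1 + sin^2(θ) φ'^2).
Since ∂L/∂φ = 0, the Euler-Lagrange equation
    d/dθ(∂L/∂φ') − ∂L/∂φ = 0
reduces to d/dθ(∂L/∂φ') = 0, i.e. the momentum conjugate to φ is conserved:
    5 sin^2(θ) φ' / sqrt(1 + sin^2(θ) φ'^2) = C.
The overall factor of 5 is constant, so dividing through gives Clairaut's relation sin^2(θ) φ' / sqrt(1 + sin^2(θ) φ'^2) = C' (with C' = C/5). Solving for φ' and integrating gives the great-circle family
    cot(θ) = A cos(φ − φ_0),
i.e. the intersection of the sphere with a plane through the origin. The two constants A and φ_0 (equivalently C and one phase) are fixed by the two endpoint conditions.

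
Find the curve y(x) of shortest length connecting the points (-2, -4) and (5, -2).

Arc-length functional: J[y] = ∫ sqrt(1 + (y')^2) dx.
Lagrangian L = sqrt(1 + (y')^2) has no explicit y dependence, so ∂L/∂y = 0 and the Euler-Lagrange equation gives
    d/dx( y' / sqrt(1 + (y')^2) ) = 0  ⇒  y' / sqrt(1 + (y')^2) = const.
Hence y' is constant, so y(x) is affine.
Fitting the endpoints (-2, -4) and (5, -2):
    slope m = ((-2) − (-4)) / (5 − (-2)) = 2/7,
    intercept c = (-4) − m·(-2) = -24/7.
Extremal: y(x) = (2/7) x - 24/7.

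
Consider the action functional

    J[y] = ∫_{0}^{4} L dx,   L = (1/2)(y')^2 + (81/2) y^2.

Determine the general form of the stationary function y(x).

The Lagrangian is L = (1/2)(y')^2 + (81/2) y^2.
∂L/∂y = 81y.
∂L/∂y' = y'.
The Euler-Lagrange equation d/dx(∂L/∂y') − ∂L/∂y = 0 becomes:
    y'' - 81 y = 0
General solution: y(x) = A e^(9x) + B e^(-9x), where A and B are arbitrary constants fixed by the endpoint conditions.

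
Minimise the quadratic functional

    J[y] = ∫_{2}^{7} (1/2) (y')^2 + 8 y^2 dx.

The Lagrangian is L = (1/2) (y')^2 + 8 y^2.
Compute ∂L/∂y = 16y, ∂L/∂y' = y'.
The Euler-Lagrange equation d/dx(∂L/∂y') − ∂L/∂y = 0 reduces to
    y'' − 16 y = 0.
Its general solution is
    y(x) = A e^(4x) + B e^(−4x),
with A, B fixed by the endpoint conditions.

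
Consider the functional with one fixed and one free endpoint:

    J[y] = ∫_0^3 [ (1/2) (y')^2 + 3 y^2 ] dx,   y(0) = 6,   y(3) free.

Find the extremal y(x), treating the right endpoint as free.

The Lagrangian L = (1/2) (y')^2 + 3 y^2 gives
    ∂L/∂y = 6 y,   ∂L/∂y' = y'.
Euler-Lagrange: y'' − 6 y = 0.
With k = sqrt(6), the general solution is
    y(x) = A cosh(sqrt(6) x) + B sinh(sqrt(6) x).
Fixed left endpoint y(0) = 6 ⇒ A = 6.
The right endpoint x = 3 is free, so the natural (transversality) condition is ∂L/∂y' |_{x=3} = 0, i.e. y'(3) = 0.
Compute y'(x) = A k sinh(k x) + B k cosh(k x), so
    y'(3) = A k sinh(k·3) + B k cosh(k·3) = 0
    ⇒ B = −A tanh(k·3) = − 6 tanh(sqrt(6)·3).
Therefore the extremal is
    y(x) = 6 cosh(sqrt(6) x) − 6 tanh(sqrt(6)·3) sinh(sqrt(6) x).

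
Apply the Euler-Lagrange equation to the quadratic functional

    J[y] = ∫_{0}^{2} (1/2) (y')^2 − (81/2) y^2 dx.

The Lagrangian is L = (1/2) (y')^2 − (81/2) y^2.
Compute ∂L/∂y = -81y, ∂L/∂y' = y'.
The Euler-Lagrange equation d/dx(∂L/∂y') − ∂L/∂y = 0 reduces to
    y'' + 81 y = 0.
Its general solution is
    y(x) = A sin(9x) + B cos(9x),
with A, B fixed by the endpoint conditions.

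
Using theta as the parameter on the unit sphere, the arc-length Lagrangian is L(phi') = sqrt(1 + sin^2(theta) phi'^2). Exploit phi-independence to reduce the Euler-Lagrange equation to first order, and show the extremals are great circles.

On the unit sphere with spherical coordinates (θ, φ), the induced metric is
    ds^2 = dθ^2 + sin^2(θ) dφ^2.
Parameterise by θ; the arc-length functional is
    J[φ] = ∫ sqrt(1 + sin^2(θ) (dφ/dθ)^2) dθ,
so L = sqrt(1 + sin^2(θ) φ'^2). Compute
    ∂L/∂φ = 0  (L has no explicit φ dependence),
    ∂L/∂φ' = sin^2(θ) φ' / sqrt(1 + sin^2(θ) φ'^2).
Since ∂L/∂φ = 0, the Euler-Lagrange equation
    d/dθ(∂L/∂φ') − ∂L/∂φ = 0
reduces to d/dθ(∂L/∂φ') = 0, i.e. the momentum conjugate to φ is conserved:
    sin^2(θ) φ' / sqrt(1 + sin^2(θ) φ'^2) = C.
This is Clairaut's relation for the sphere. Solving for φ' and integrating gives the great-circle family
    cot(θ) = A cos(φ − φ_0),
i.e. the intersection of the sphere with a plane through the origin. The two constants A and φ_0 (equivalently C and one phase) are fixed by the two endpoint conditions.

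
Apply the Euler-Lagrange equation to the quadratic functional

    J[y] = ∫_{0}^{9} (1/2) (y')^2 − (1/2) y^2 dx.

The Lagrangian is L = (1/2) (y')^2 − (1/2) y^2.
Compute ∂L/∂y = -y, ∂L/∂y' = y'.
The Euler-Lagrange equation d/dx(∂L/∂y') − ∂L/∂y = 0 reduces to
    y'' + y = 0.
Its general solution is
    y(x) = A sin(x) + B cos(x),
with A, B fixed by the endpoint conditions.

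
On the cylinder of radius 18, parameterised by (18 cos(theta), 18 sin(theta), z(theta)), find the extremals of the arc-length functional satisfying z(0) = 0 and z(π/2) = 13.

Parameterise the cylinder of radius R = 18 as
    r(θ) = (18 cos θ, 18 sin θ, z(θ)).
The arc-length element is
    ds = sqrt(324 + (dz/dθ)^2) dθ,
so the Lagrangian is L = sqrt(324 + z'^2).
L depends on z' only, not on z or θ, so ∂L/∂z = 0 and
    ∂L/∂z' = z' / sqrt(324 + z'^2).
The Euler-Lagrange equation gives
    d/dθ( z' / sqrt(324 + z'^2) ) = 0,
so z' is constant. Integrating once:
    z(θ) = a θ + b,
a helix on the cylinder (a straight line when the cylinder is unrolled). The constants a, b are determined by the endpoint conditions.
With endpoint conditions z(0) = 0 and z(π/2) = 13: from z(0) = b we get b = 0, and a·π/2 + 0 = 13 gives a = 26/π, so
    z(θ) = (26/π) θ.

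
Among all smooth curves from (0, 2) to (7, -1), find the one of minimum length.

Arc-length functional: J[y] = ∫ sqrt(1 + (y')^2) dx.
Lagrangian L = sqrt(1 + (y')^2) has no explicit y dependence, so ∂L/∂y = 0 and the Euler-Lagrange equation gives
    d/dx( y' / sqrt(1 + (y')^2) ) = 0  ⇒  y' / sqrt(1 + (y')^2) = const.
Hence y' is constant, so y(x) is affine.
Fitting the endpoints (0, 2) and (7, -1):
    slope m = ((-1) − 2) / (7 − 0) = -3/7,
    intercept c = 2 − m·0 = 2.
Extremal: y(x) = (-3/7) x + 2.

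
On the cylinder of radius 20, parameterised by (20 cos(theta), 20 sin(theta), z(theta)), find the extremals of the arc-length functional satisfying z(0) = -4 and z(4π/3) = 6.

Parameterise the cylinder of radius R = 20 as
    r(θ) = (20 cos θ, 20 sin θ, z(θ)).
The arc-length element is
    ds = sqrt(400 + (dz/dθ)^2) dθ,
so the Lagrangian is L = sqrt(400 + z'^2).
L depends on z' only, not on z or θ, so ∂L/∂z = 0 and
    ∂L/∂z' = z' / sqrt(400 + z'^2).
The Euler-Lagrange equation gives
    d/dθ( z' / sqrt(400 + z'^2) ) = 0,
so z' is constant. Integrating once:
    z(θ) = a θ + b,
a helix on the cylinder (a straight line when the cylinder is unrolled). The constants a, b are determined by the endpoint conditions.
With endpoint conditions z(0) = -4 and z(4π/3) = 6: from z(0) = b we get b = -4, and a·4π/3 + -4 = 6 gives a = 15/(2π), so
    z(θ) = (15/(2π)) θ − 4.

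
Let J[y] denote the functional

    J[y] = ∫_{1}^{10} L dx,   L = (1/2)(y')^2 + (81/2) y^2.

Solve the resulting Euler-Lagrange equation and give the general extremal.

The Lagrangian is L = (1/2)(y')^2 + (81/2) y^2.
∂L/∂y = 81y.
∂L/∂y' = y'.
The Euler-Lagrange equation d/dx(∂L/∂y') − ∂L/∂y = 0 becomes:
    y'' - 81 y = 0
General solution: y(x) = A e^(9x) + B e^(-9x), where A and B are arbitrary constants fixed by the endpoint conditions.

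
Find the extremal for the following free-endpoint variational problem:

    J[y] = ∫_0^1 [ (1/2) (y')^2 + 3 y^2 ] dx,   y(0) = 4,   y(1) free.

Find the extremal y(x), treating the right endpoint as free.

The Lagrangian L = (1/2) (y')^2 + 3 y^2 gives
    ∂L/∂y = 6 y,   ∂L/∂y' = y'.
Euler-Lagrange: y'' − 6 y = 0.
With k = sqrt(6), the general solution is
    y(x) = A cosh(sqrt(6) x) + B sinh(sqrt(6) x).
Fixed left endpoint y(0) = 4 ⇒ A = 4.
The right endpoint x = 1 is free, so the natural (transversality) condition is ∂L/∂y' |_{x=1} = 0, i.e. y'(1) = 0.
Compute y'(x) = A k sinh(k x) + B k cosh(k x), so
    y'(1) = A k sinh(k·1) + B k cosh(k·1) = 0
    ⇒ B = −A tanh(k·1) = − 4 tanh(sqrt(6)·1).
Therefore the extremal is
    y(x) = 4 cosh(sqrt(6) x) − 4 tanh(sqrt(6)·1) sinh(sqrt(6) x).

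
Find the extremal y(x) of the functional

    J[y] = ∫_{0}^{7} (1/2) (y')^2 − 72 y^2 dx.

The Lagrangian is L = (1/2) (y')^2 − 72 y^2.
Compute ∂L/∂y = -144y, ∂L/∂y' = y'.
The Euler-Lagrange equation d/dx(∂L/∂y') − ∂L/∂y = 0 reduces to
    y'' + 144 y = 0.
Its general solution is
    y(x) = A sin(12x) + B cos(12x),
with A, B fixed by the endpoint conditions.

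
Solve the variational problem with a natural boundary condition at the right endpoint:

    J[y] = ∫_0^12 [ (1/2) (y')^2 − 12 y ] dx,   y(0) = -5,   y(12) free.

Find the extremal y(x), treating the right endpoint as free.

The Lagrangian L = (1/2) (y')^2 − 12 y gives
    ∂L/∂y = −12,   ∂L/∂y' = y'.
Euler-Lagrange: d/dx(y') − (−12) = 0, i.e. y'' + 12 = 0, so
    y(x) = −(12/2) x^2 + C1 x + C2.
Fixed left endpoint y(0) = -5 ⇒ C2 = -5.
The right endpoint x = 12 is free, so the natural (transversality) condition is ∂L/∂y' |_{x=12} = 0, i.e. y'(12) = 0.
Compute y'(x) = −12 x + C1, so y'(12) = −144 + C1 = 0 ⇒ C1 = 144.
Therefore the extremal is
    y(x) = −6 x^2 + 144 x − 5.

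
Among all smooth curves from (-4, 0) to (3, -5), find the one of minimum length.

Arc-length functional: J[y] = ∫ sqrt(1 + (y')^2) dx.
Lagrangian L = sqrt(1 + (y')^2) has no explicit y dependence, so ∂L/∂y = 0 and the Euler-Lagrange equation gives
    d/dx( y' / sqrt(1 + (y')^2) ) = 0  ⇒  y' / sqrt(1 + (y')^2) = const.
Hence y' is constant, so y(x) is affine.
Fitting the endpoints (-4, 0) and (3, -5):
    slope m = ((-5) − 0) / (3 − (-4)) = -5/7,
    intercept c = 0 − m·(-4) = -20/7.
Extremal: y(x) = (-5/7) x - 20/7.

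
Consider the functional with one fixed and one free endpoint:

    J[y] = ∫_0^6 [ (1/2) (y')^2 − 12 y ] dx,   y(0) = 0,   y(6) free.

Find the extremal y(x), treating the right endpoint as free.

The Lagrangian L = (1/2) (y')^2 − 12 y gives
    ∂L/∂y = −12,   ∂L/∂y' = y'.
Euler-Lagrange: d/dx(y') − (−12) = 0, i.e. y'' + 12 = 0, so
    y(x) = −(12/2) x^2 + C1 x + C2.
Fixed left endpoint y(0) = 0 ⇒ C2 = 0.
The right endpoint x = 6 is free, so the natural (transversality) condition is ∂L/∂y' |_{x=6} = 0, i.e. y'(6) = 0.
Compute y'(x) = −12 x + C1, so y'(6) = −72 + C1 = 0 ⇒ C1 = 72.
Therefore the extremal is
    y(x) = −6 x^2 + 72 x.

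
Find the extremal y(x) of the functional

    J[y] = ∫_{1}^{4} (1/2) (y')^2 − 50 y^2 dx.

The Lagrangian is L = (1/2) (y')^2 − 50 y^2.
Compute ∂L/∂y = -100y, ∂L/∂y' = y'.
The Euler-Lagrange equation d/dx(∂L/∂y') − ∂L/∂y = 0 reduces to
    y'' + 100 y = 0.
Its general solution is
    y(x) = A sin(10x) + B cos(10x),
with A, B fixed by the endpoint conditions.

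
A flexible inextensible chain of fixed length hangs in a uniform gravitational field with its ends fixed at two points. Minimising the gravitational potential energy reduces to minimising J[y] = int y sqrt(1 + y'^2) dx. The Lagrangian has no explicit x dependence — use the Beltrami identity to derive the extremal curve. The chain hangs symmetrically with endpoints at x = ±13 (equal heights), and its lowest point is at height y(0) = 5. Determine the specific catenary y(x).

The Lagrangian L(y, y') = y sqrt(1 + y'^2) has no explicit x dependence, so the Beltrami identity applies:
    L − y' ∂L/∂y' = C.
Compute ∂L/∂y' = y · y' / sqrt(1 + y'^2). Then
    L − y' ∂L/∂y'
    = y sqrt(1 + y'^2) − y · y'^2 / sqrt(1 + y'^2)
    = y (1 + y'^2 − y'^2) / sqrt(1 + y'^2)
    = y / sqrt(1 + y'^2) = C.
Squaring gives y^2 = C^2 (1 + y'^2), i.e.
    y'^2 = y^2 / C^2 − 1.
Separating variables,
    dy / sqrt(y^2 − C^2) = dx / C,
and integrating gives arccosh(y / C) = (x − a)/C, so
    y(x) = C cosh((x − a)/C),
the catenary. The constants C and a are fixed by the two endpoint conditions (and, for the hanging-chain problem, the length constraint selects C).
Now fit the given data. The endpoints x = ±13 are symmetric at equal height, so the catenary is even about its minimum: a = 0 and y(x) = C cosh(x/C). The lowest point is y(0) = C cosh(0) = C, and we are told y(0) = 5, so C = 5. Therefore
    y(x) = 5 cosh(x/5),
and at the endpoints
    y(±13) = 5 cosh(13/5).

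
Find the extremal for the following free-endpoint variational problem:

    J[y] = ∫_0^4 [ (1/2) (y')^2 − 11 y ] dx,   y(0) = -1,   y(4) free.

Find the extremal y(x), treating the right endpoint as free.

The Lagrangian L = (1/2) (y')^2 − 11 y gives
    ∂L/∂y = −11,   ∂L/∂y' = y'.
Euler-Lagrange: d/dx(y') − (−11) = 0, i.e. y'' + 11 = 0, so
    y(x) = −(11/2) x^2 + C1 x + C2.
Fixed left endpoint y(0) = -1 ⇒ C2 = -1.
The right endpoint x = 4 is free, so the natural (transversality) condition is ∂L/∂y' |_{x=4} = 0, i.e. y'(4) = 0.
Compute y'(x) = −11 x + C1, so y'(4) = −44 + C1 = 0 ⇒ C1 = 44.
Therefore the extremal is
    y(x) = −(11/2) x^2 + 44 x − 1.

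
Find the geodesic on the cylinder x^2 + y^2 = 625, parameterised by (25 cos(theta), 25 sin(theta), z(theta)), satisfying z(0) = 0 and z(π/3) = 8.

Parameterise the cylinder of radius R = 25 as
    r(θ) = (25 cos θ, 25 sin θ, z(θ)).
The arc-length element is
    ds = sqrt(625 + (dz/dθ)^2) dθ,
so the Lagrangian is L = sqrt(625 + z'^2).
L depends on z' only, not on z or θ, so ∂L/∂z = 0 and
    ∂L/∂z' = z' / sqrt(625 + z'^2).
The Euler-Lagrange equation gives
    d/dθ( z' / sqrt(625 + z'^2) ) = 0,
so z' is constant. Integrating once:
    z(θ) = a θ + b,
a helix on the cylinder (a straight line when the cylinder is unrolled). The constants a, b are determined by the endpoint conditions.
With endpoint conditions z(0) = 0 and z(π/3) = 8: from z(0) = b we get b = 0, and a·π/3 + 0 = 8 gives a = 24/π, so
    z(θ) = (24/π) θ.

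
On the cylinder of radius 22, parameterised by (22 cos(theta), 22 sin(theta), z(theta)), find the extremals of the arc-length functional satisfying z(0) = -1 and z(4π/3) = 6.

Parameterise the cylinder of radius R = 22 as
    r(θ) = (22 cos θ, 22 sin θ, z(θ)).
The arc-length element is
    ds = sqrt(484 + (dz/dθ)^2) dθ,
so the Lagrangian is L = sqrt(484 + z'^2).
L depends on z' only, not on z or θ, so ∂L/∂z = 0 and
    ∂L/∂z' = z' / sqrt(484 + z'^2).
The Euler-Lagrange equation gives
    d/dθ( z' / sqrt(484 + z'^2) ) = 0,
so z' is constant. Integrating once:
    z(θ) = a θ + b,
a helix on the cylinder (a straight line when the cylinder is unrolled). The constants a, b are determined by the endpoint conditions.
With endpoint conditions z(0) = -1 and z(4π/3) = 6: from z(0) = b we get b = -1, and a·4π/3 + -1 = 6 gives a = 21/(4π), so
    z(θ) = (21/(4π)) θ − 1.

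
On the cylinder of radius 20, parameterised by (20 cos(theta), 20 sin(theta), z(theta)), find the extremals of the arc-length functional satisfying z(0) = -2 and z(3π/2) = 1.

Parameterise the cylinder of radius R = 20 as
    r(θ) = (20 cos θ, 20 sin θ, z(θ)).
The arc-length element is
    ds = sqrt(400 + (dz/dθ)^2) dθ,
so the Lagrangian is L = sqrt(400 + z'^2).
L depends on z' only, not on z or θ, so ∂L/∂z = 0 and
    ∂L/∂z' = z' / sqrt(400 + z'^2).
The Euler-Lagrange equation gives
    d/dθ( z' / sqrt(400 + z'^2) ) = 0,
so z' is constant. Integrating once:
    z(θ) = a θ + b,
a helix on the cylinder (a straight line when the cylinder is unrolled). The constants a, b are determined by the endpoint conditions.
With endpoint conditions z(0) = -2 and z(3π/2) = 1: from z(0) = b we get b = -2, and a·3π/2 + -2 = 1 gives a = 2/π, so
    z(θ) = (2/π) θ − 2.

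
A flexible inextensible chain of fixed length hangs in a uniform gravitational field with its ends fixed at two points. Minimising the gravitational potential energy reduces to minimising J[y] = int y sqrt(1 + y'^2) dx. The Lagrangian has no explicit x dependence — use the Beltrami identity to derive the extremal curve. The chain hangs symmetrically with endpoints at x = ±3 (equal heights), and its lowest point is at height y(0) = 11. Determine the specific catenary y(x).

The Lagrangian L(y, y') = y sqrt(1 + y'^2) has no explicit x dependence, so the Beltrami identity applies:
    L − y' ∂L/∂y' = C.
Compute ∂L/∂y' = y · y' / sqrt(1 + y'^2). Then
    L − y' ∂L/∂y'
    = y sqrt(1 + y'^2) − y · y'^2 / sqrt(1 + y'^2)
    = y (1 + y'^2 − y'^2) / sqrt(1 + y'^2)
    = y / sqrt(1 + y'^2) = C.
Squaring gives y^2 = C^2 (1 + y'^2), i.e.
    y'^2 = y^2 / C^2 − 1.
Separating variables,
    dy / sqrt(y^2 − C^2) = dx / C,
and integrating gives arccosh(y / C) = (x − a)/C, so
    y(x) = C cosh((x − a)/C),
the catenary. The constants C and a are fixed by the two endpoint conditions (and, for the hanging-chain problem, the length constraint selects C).
Now fit the given data. The endpoints x = ±3 are symmetric at equal height, so the catenary is even about its minimum: a = 0 and y(x) = C cosh(x/C). The lowest point is y(0) = C cosh(0) = C, and we are told y(0) = 11, so C = 11. Therefore
    y(x) = 11 cosh(x/11),
and at the endpoints
    y(±3) = 11 cosh(3/11).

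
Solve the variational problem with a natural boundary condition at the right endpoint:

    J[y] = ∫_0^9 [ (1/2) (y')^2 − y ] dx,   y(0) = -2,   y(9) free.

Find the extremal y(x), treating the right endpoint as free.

The Lagrangian L = (1/2) (y')^2 − y gives
    ∂L/∂y = −1,   ∂L/∂y' = y'.
Euler-Lagrange: d/dx(y') − (−1) = 0, i.e. y'' + 1 = 0, so
    y(x) = −(1/2) x^2 + C1 x + C2.
Fixed left endpoint y(0) = -2 ⇒ C2 = -2.
The right endpoint x = 9 is free, so the natural (transversality) condition is ∂L/∂y' |_{x=9} = 0, i.e. y'(9) = 0.
Compute y'(x) = −1 x + C1, so y'(9) = −9 + C1 = 0 ⇒ C1 = 9.
Therefore the extremal is
    y(x) = −x^2/2 + 9 x − 2.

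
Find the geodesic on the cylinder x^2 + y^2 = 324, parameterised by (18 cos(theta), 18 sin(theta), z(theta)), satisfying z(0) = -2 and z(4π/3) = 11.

Parameterise the cylinder of radius R = 18 as
    r(θ) = (18 cos θ, 18 sin θ, z(θ)).
The arc-length element is
    ds = sqrt(324 + (dz/dθ)^2) dθ,
so the Lagrangian is L = sqrt(324 + z'^2).
L depends on z' only, not on z or θ, so ∂L/∂z = 0 and
    ∂L/∂z' = z' / sqrt(324 + z'^2).
The Euler-Lagrange equation gives
    d/dθ( z' / sqrt(324 + z'^2) ) = 0,
so z' is constant. Integrating once:
    z(θ) = a θ + b,
a helix on the cylinder (a straight line when the cylinder is unrolled). The constants a, b are determined by the endpoint conditions.
With endpoint conditions z(0) = -2 and z(4π/3) = 11: from z(0) = b we get b = -2, and a·4π/3 + -2 = 11 gives a = 39/(4π), so
    z(θ) = (39/(4π)) θ − 2.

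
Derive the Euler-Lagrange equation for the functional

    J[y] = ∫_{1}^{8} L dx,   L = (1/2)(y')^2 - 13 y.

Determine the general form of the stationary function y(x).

The Lagrangian is L = (1/2)(y')^2 - 13 y.
∂L/∂y = -13.
∂L/∂y' = y'.
The Euler-Lagrange equation d/dx(∂L/∂y') − ∂L/∂y = 0 becomes:
    y'' + 13 = 0
General solution: y(x) = -(13/2) x^2 + A x + B, where A and B are arbitrary constants fixed by the endpoint conditions.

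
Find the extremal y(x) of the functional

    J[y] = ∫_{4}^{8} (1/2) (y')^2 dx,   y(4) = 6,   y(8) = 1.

The Lagrangian is L = (1/2) (y')^2.
Compute ∂L/∂y = 0, ∂L/∂y' = y'.
The Euler-Lagrange equation d/dx(∂L/∂y') − ∂L/∂y = 0 reduces to
    y'' = 0.
Its general solution is
    y(x) = A x + B,
with A, B fixed by the endpoint conditions.
Applying the endpoint conditions y(4) = 6 and y(8) = 1: solve A·4 + B = 6 and A·8 + B = 1. Subtracting gives A(8 − 4) = 1 − 6, so A = -5/4, and B = 6 − A·4 = 11. Therefore
    y(x) = (-5/4) x + 11.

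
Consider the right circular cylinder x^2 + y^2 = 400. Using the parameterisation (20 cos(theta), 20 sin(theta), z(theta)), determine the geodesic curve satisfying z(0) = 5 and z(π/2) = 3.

Parameterise the cylinder of radius R = 20 as
    r(θ) = (20 cos θ, 20 sin θ, z(θ)).
The arc-length element is
    ds = sqrt(400 + (dz/dθ)^2) dθ,
so the Lagrangian is L = sqrt(400 + z'^2).
L depends on z' only, not on z or θ, so ∂L/∂z = 0 and
    ∂L/∂z' = z' / sqrt(400 + z'^2).
The Euler-Lagrange equation gives
    d/dθ( z' / sqrt(400 + z'^2) ) = 0,
so z' is constant. Integrating once:
    z(θ) = a θ + b,
a helix on the cylinder (a straight line when the cylinder is unrolled). The constants a, b are determined by the endpoint conditions.
With endpoint conditions z(0) = 5 and z(π/2) = 3: from z(0) = b we get b = 5, and a·π/2 + 5 = 3 gives a = -4/π, so
    z(θ) = (-4/π) θ + 5.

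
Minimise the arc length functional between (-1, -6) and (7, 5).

Arc-length functional: J[y] = ∫ sqrt(1 + (y')^2) dx.
Lagrangian L = sqrt(1 + (y')^2) has no explicit y dependence, so ∂L/∂y = 0 and the Euler-Lagrange equation gives
    d/dx( y' / sqrt(1 + (y')^2) ) = 0  ⇒  y' / sqrt(1 + (y')^2) = const.
Hence y' is constant, so y(x) is affine.
Fitting the endpoints (-1, -6) and (7, 5):
    slope m = (5 − (-6)) / (7 − (-1)) = 11/8,
    intercept c = (-6) − m·(-1) = -37/8.
Extremal: y(x) = (11/8) x - 37/8.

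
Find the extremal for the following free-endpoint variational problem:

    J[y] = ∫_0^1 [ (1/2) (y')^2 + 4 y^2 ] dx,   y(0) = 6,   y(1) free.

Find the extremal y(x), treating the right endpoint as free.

The Lagrangian L = (1/2) (y')^2 + 4 y^2 gives
    ∂L/∂y = 8 y,   ∂L/∂y' = y'.
Euler-Lagrange: y'' − 8 y = 0.
With k = sqrt(8), the general solution is
    y(x) = A cosh(sqrt(8) x) + B sinh(sqrt(8) x).
Fixed left endpoint y(0) = 6 ⇒ A = 6.
The right endpoint x = 1 is free, so the natural (transversality) condition is ∂L/∂y' |_{x=1} = 0, i.e. y'(1) = 0.
Compute y'(x) = A k sinh(k x) + B k cosh(k x), so
    y'(1) = A k sinh(k·1) + B k cosh(k·1) = 0
    ⇒ B = −A tanh(k·1) = − 6 tanh(sqrt(8)·1).
Therefore the extremal is
    y(x) = 6 cosh(sqrt(8) x) − 6 tanh(sqrt(8)·1) sinh(sqrt(8) x).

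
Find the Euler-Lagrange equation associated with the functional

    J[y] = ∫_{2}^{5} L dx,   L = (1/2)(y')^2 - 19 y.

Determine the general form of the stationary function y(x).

The Lagrangian is L = (1/2)(y')^2 - 19 y.
∂L/∂y = -19.
∂L/∂y' = y'.
The Euler-Lagrange equation d/dx(∂L/∂y') − ∂L/∂y = 0 becomes:
    y'' + 19 = 0
General solution: y(x) = -(19/2) x^2 + A x + B, where A and B are arbitrary constants fixed by the endpoint conditions.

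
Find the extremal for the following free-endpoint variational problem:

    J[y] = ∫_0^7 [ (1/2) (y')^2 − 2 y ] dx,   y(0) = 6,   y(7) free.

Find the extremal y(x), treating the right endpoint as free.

The Lagrangian L = (1/2) (y')^2 − 2 y gives
    ∂L/∂y = −2,   ∂L/∂y' = y'.
Euler-Lagrange: d/dx(y') − (−2) = 0, i.e. y'' + 2 = 0, so
    y(x) = −(2/2) x^2 + C1 x + C2.
Fixed left endpoint y(0) = 6 ⇒ C2 = 6.
The right endpoint x = 7 is free, so the natural (transversality) condition is ∂L/∂y' |_{x=7} = 0, i.e. y'(7) = 0.
Compute y'(x) = −2 x + C1, so y'(7) = −14 + C1 = 0 ⇒ C1 = 14.
Therefore the extremal is
    y(x) = −x^2 + 14 x + 6.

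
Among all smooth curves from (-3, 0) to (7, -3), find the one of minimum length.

Arc-length functional: J[y] = ∫ sqrt(1 + (y')^2) dx.
Lagrangian L = sqrt(1 + (y')^2) has no explicit y dependence, so ∂L/∂y = 0 and the Euler-Lagrange equation gives
    d/dx( y' / sqrt(1 + (y')^2) ) = 0  ⇒  y' / sqrt(1 + (y')^2) = const.
Hence y' is constant, so y(x) is affine.
Fitting the endpoints (-3, 0) and (7, -3):
    slope m = ((-3) − 0) / (7 − (-3)) = -3/10,
    intercept c = 0 − m·(-3) = -9/10.
Extremal: y(x) = (-3/10) x - 9/10.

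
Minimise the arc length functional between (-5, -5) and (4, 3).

Arc-length functional: J[y] = ∫ sqrt(1 + (y')^2) dx.
Lagrangian L = sqrt(1 + (y')^2) has no explicit y dependence, so ∂L/∂y = 0 and the Euler-Lagrange equation gives
    d/dx( y' / sqrt(1 + (y')^2) ) = 0  ⇒  y' / sqrt(1 + (y')^2) = const.
Hence y' is constant, so y(x) is affine.
Fitting the endpoints (-5, -5) and (4, 3):
    slope m = (3 − (-5)) / (4 − (-5)) = 8/9,
    intercept c = (-5) − m·(-5) = -5/9.
Extremal: y(x) = (8/9) x - 5/9.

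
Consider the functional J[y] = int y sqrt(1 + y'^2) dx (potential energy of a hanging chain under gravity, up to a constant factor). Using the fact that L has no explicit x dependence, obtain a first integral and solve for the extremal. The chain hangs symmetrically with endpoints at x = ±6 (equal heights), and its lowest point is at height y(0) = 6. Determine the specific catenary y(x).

The Lagrangian L(y, y') = y sqrt(1 + y'^2) has no explicit x dependence, so the Beltrami identity applies:
    L − y' ∂L/∂y' = C.
Compute ∂L/∂y' = y · y' / sqrt(1 + y'^2). Then
    L − y' ∂L/∂y'
    = y sqrt(1 + y'^2) − y · y'^2 / sqrt(1 + y'^2)
    = y (1 + y'^2 − y'^2) / sqrt(1 + y'^2)
    = y / sqrt(1 + y'^2) = C.
Squaring gives y^2 = C^2 (1 + y'^2), i.e.
    y'^2 = y^2 / C^2 − 1.
Separating variables,
    dy / sqrt(y^2 − C^2) = dx / C,
and integrating gives arccosh(y / C) = (x − a)/C, so
    y(x) = C cosh((x − a)/C),
the catenary. The constants C and a are fixed by the two endpoint conditions (and, for the hanging-chain problem, the length constraint selects C).
Now fit the given data. The endpoints x = ±6 are symmetric at equal height, so the catenary is even about its minimum: a = 0 and y(x) = C cosh(x/C). The lowest point is y(0) = C cosh(0) = C, and we are told y(0) = 6, so C = 6. Therefore
    y(x) = 6 cosh(x/6),
and at the endpoints
    y(±6) = 6 cosh(6/6).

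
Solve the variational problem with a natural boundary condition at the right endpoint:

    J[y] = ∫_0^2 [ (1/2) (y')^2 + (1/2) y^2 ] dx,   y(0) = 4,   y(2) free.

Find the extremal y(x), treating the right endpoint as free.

The Lagrangian L = (1/2) (y')^2 + (1/2) y^2 gives
    ∂L/∂y = 1 y,   ∂L/∂y' = y'.
Euler-Lagrange: y'' − y = 0.
With k = 1, the general solution is
    y(x) = A cosh(x) + B sinh(x).
Fixed left endpoint y(0) = 4 ⇒ A = 4.
The right endpoint x = 2 is free, so the natural (transversality) condition is ∂L/∂y' |_{x=2} = 0, i.e. y'(2) = 0.
Compute y'(x) = A k sinh(k x) + B k cosh(k x), so
    y'(2) = A k sinh(k·2) + B k cosh(k·2) = 0
    ⇒ B = −A tanh(k·2) = − 4 tanh(1·2).
Therefore the extremal is
    y(x) = 4 cosh(1 x) − 4 tanh(1·2) sinh(1 x).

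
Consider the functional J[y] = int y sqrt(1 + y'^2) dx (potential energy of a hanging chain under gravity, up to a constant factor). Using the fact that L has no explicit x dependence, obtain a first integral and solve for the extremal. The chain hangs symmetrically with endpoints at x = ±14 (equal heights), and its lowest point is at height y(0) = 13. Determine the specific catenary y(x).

The Lagrangian L(y, y') = y sqrt(1 + y'^2) has no explicit x dependence, so the Beltrami identity applies:
    L − y' ∂L/∂y' = C.
Compute ∂L/∂y' = y · y' / sqrt(1 + y'^2). Then
    L − y' ∂L/∂y'
    = y sqrt(1 + y'^2) − y · y'^2 / sqrt(1 + y'^2)
    = y (1 + y'^2 − y'^2) / sqrt(1 + y'^2)
    = y / sqrt(1 + y'^2) = C.
Squaring gives y^2 = C^2 (1 + y'^2), i.e.
    y'^2 = y^2 / C^2 − 1.
Separating variables,
    dy / sqrt(y^2 − C^2) = dx / C,
and integrating gives arccosh(y / C) = (x − a)/C, so
    y(x) = C cosh((x − a)/C),
the catenary. The constants C and a are fixed by the two endpoint conditions (and, for the hanging-chain problem, the length constraint selects C).
Now fit the given data. The endpoints x = ±14 are symmetric at equal height, so the catenary is even about its minimum: a = 0 and y(x) = C cosh(x/C). The lowest point is y(0) = C cosh(0) = C, and we are told y(0) = 13, so C = 13. Therefore
    y(x) = 13 cosh(x/13),
and at the endpoints
    y(±14) = 13 cosh(14/13).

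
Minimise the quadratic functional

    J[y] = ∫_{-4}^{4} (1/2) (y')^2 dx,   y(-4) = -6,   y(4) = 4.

The Lagrangian is L = (1/2) (y')^2.
Compute ∂L/∂y = 0, ∂L/∂y' = y'.
The Euler-Lagrange equation d/dx(∂L/∂y') − ∂L/∂y = 0 reduces to
    y'' = 0.
Its general solution is
    y(x) = A x + B,
with A, B fixed by the endpoint conditions.
Applying the endpoint conditions y(-4) = -6 and y(4) = 4: solve A·-4 + B = -6 and A·4 + B = 4. Subtracting gives A(4 − -4) = 4 − -6, so A = 5/4, and B = -6 − A·-4 = -1. Therefore
    y(x) = (5/4) x - 1.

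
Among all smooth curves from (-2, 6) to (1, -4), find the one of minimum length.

Arc-length functional: J[y] = ∫ sqrt(1 + (y')^2) dx.
Lagrangian L = sqrt(1 + (y')^2) has no explicit y dependence, so ∂L/∂y = 0 and the Euler-Lagrange equation gives
    d/dx( y' / sqrt(1 + (y')^2) ) = 0  ⇒  y' / sqrt(1 + (y')^2) = const.
Hence y' is constant, so y(x) is affine.
Fitting the endpoints (-2, 6) and (1, -4):
    slope m = ((-4) − 6) / (1 − (-2)) = -10/3,
    intercept c = 6 − m·(-2) = -2/3.
Extremal: y(x) = (-10/3) x - 2/3.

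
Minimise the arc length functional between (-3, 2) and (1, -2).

Arc-length functional: J[y] = ∫ sqrt(1 + (y')^2) dx.
Lagrangian L = sqrt(1 + (y')^2) has no explicit y dependence, so ∂L/∂y = 0 and the Euler-Lagrange equation gives
    d/dx( y' / sqrt(1 + (y')^2) ) = 0  ⇒  y' / sqrt(1 + (y')^2) = const.
Hence y' is constant, so y(x) is affine.
Fitting the endpoints (-3, 2) and (1, -2):
    slope m = ((-2) − 2) / (1 − (-3)) = -1,
    intercept c = 2 − m·(-3) = -1.
Extremal: y(x) = -x - 1.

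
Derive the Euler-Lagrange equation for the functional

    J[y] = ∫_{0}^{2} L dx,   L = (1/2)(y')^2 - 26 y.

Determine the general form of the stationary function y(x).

The Lagrangian is L = (1/2)(y')^2 - 26 y.
∂L/∂y = -26.
∂L/∂y' = y'.
The Euler-Lagrange equation d/dx(∂L/∂y') − ∂L/∂y = 0 becomes:
    y'' + 26 = 0
General solution: y(x) = -13 x^2 + A x + B, where A and B are arbitrary constants fixed by the endpoint conditions.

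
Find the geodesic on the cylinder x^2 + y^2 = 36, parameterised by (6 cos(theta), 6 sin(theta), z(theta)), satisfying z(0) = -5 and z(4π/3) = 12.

Parameterise the cylinder of radius R = 6 as
    r(θ) = (6 cos θ, 6 sin θ, z(θ)).
The arc-length element is
    ds = sqrt(36 + (dz/dθ)^2) dθ,
so the Lagrangian is L = sqrt(36 + z'^2).
L depends on z' only, not on z or θ, so ∂L/∂z = 0 and
    ∂L/∂z' = z' / sqrt(36 + z'^2).
The Euler-Lagrange equation gives
    d/dθ( z' / sqrt(36 + z'^2) ) = 0,
so z' is constant. Integrating once:
    z(θ) = a θ + b,
a helix on the cylinder (a straight line when the cylinder is unrolled). The constants a, b are determined by the endpoint conditions.
With endpoint conditions z(0) = -5 and z(4π/3) = 12: from z(0) = b we get b = -5, and a·4π/3 + -5 = 12 gives a = 51/(4π), so
    z(θ) = (51/(4π)) θ − 5.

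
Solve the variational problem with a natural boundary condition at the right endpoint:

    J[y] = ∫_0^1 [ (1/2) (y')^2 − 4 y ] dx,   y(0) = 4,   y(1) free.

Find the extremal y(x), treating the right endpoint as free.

The Lagrangian L = (1/2) (y')^2 − 4 y gives
    ∂L/∂y = −4,   ∂L/∂y' = y'.
Euler-Lagrange: d/dx(y') − (−4) = 0, i.e. y'' + 4 = 0, so
    y(x) = −(4/2) x^2 + C1 x + C2.
Fixed left endpoint y(0) = 4 ⇒ C2 = 4.
The right endpoint x = 1 is free, so the natural (transversality) condition is ∂L/∂y' |_{x=1} = 0, i.e. y'(1) = 0.
Compute y'(x) = −4 x + C1, so y'(1) = −4 + C1 = 0 ⇒ C1 = 4.
Therefore the extremal is
    y(x) = −2 x^2 + 4 x + 4.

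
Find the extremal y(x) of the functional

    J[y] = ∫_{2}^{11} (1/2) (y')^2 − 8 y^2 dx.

The Lagrangian is L = (1/2) (y')^2 − 8 y^2.
Compute ∂L/∂y = -16y, ∂L/∂y' = y'.
The Euler-Lagrange equation d/dx(∂L/∂y') − ∂L/∂y = 0 reduces to
    y'' + 16 y = 0.
Its general solution is
    y(x) = A sin(4x) + B cos(4x),
with A, B fixed by the endpoint conditions.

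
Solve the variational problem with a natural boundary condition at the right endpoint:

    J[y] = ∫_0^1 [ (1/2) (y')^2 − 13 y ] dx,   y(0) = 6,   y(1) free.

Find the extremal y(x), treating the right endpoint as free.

The Lagrangian L = (1/2) (y')^2 − 13 y gives
    ∂L/∂y = −13,   ∂L/∂y' = y'.
Euler-Lagrange: d/dx(y') − (−13) = 0, i.e. y'' + 13 = 0, so
    y(x) = −(13/2) x^2 + C1 x + C2.
Fixed left endpoint y(0) = 6 ⇒ C2 = 6.
The right endpoint x = 1 is free, so the natural (transversality) condition is ∂L/∂y' |_{x=1} = 0, i.e. y'(1) = 0.
Compute y'(x) = −13 x + C1, so y'(1) = −13 + C1 = 0 ⇒ C1 = 13.
Therefore the extremal is
    y(x) = −(13/2) x^2 + 13 x + 6.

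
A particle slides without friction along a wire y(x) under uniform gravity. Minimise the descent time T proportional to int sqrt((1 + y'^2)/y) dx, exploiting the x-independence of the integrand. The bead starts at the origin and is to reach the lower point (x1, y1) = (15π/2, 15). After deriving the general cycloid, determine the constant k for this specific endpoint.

The Lagrangian L = sqrt((1 + y'^2) / y) has no explicit x dependence, so the Beltrami identity applies:
    L − y' ∂L/∂y' = C.
Compute ∂L/∂y' = y' / sqrt(y (1 + y'^2)).
Substitute:
    sqrt((1 + y'^2)/y) − y'·y' / sqrt(y (1 + y'^2))
    = (1 + y'^2) / sqrt(y (1 + y'^2)) − y'^2 / sqrt(y (1 + y'^2))
    = 1 / sqrt(y (1 + y'^2)) = C.
Squaring and rearranging gives the first integral
    y (1 + y'^2) = 1/C^2 =: k   (constant).
Solving this first-order ODE by the substitution
    y = (k/2)(1 − cos θ)
yields the cycloid parameterisation
    x(θ) = (k/2)(θ − sin θ),   y(θ) = (k/2)(1 − cos θ).
The constant k is fixed by the endpoint condition.
Now fit the given lower endpoint (x1, y1) = (15π/2, 15). At the bottom of the first arch (θ = π), the parametric equations give
    y(π) = (k/2)(1 − cos π) = k,
    x(π) = (k/2)(π − sin π) = kπ/2.
Matching y(π) = 15 gives k = 15, consistent with x(π) = 15π/2. Therefore the specific cycloid is
    x(θ) = (15/2)(θ − sin θ),   y(θ) = (15/2)(1 − cos θ).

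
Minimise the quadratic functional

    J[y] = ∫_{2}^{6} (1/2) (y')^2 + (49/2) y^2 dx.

The Lagrangian is L = (1/2) (y')^2 + (49/2) y^2.
Compute ∂L/∂y = 49y, ∂L/∂y' = y'.
The Euler-Lagrange equation d/dx(∂L/∂y') − ∂L/∂y = 0 reduces to
    y'' − 49 y = 0.
Its general solution is
    y(x) = A e^(7x) + B e^(−7x),
with A, B fixed by the endpoint conditions.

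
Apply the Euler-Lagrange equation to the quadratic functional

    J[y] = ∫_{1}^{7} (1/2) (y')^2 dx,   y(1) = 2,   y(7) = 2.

The Lagrangian is L = (1/2) (y')^2.
Compute ∂L/∂y = 0, ∂L/∂y' = y'.
The Euler-Lagrange equation d/dx(∂L/∂y') − ∂L/∂y = 0 reduces to
    y'' = 0.
Its general solution is
    y(x) = A x + B,
with A, B fixed by the endpoint conditions.
Applying the endpoint conditions y(1) = 2 and y(7) = 2: solve A·1 + B = 2 and A·7 + B = 2. Subtracting gives A(7 − 1) = 2 − 2, so A = 0, and B = 2 − A·1 = 2. Therefore
    y(x) = 2.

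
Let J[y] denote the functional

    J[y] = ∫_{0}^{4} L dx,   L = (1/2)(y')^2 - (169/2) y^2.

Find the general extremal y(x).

The Lagrangian is L = (1/2)(y')^2 - (169/2) y^2.
∂L/∂y = -169y.
∂L/∂y' = y'.
The Euler-Lagrange equation d/dx(∂L/∂y') − ∂L/∂y = 0 becomes:
    y'' + 169 y = 0
General solution: y(x) = A sin(13x) + B cos(13x), where A and B are arbitrary constants fixed by the endpoint conditions.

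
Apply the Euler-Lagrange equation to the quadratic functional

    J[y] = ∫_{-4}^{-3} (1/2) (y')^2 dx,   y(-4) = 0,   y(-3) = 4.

The Lagrangian is L = (1/2) (y')^2.
Compute ∂L/∂y = 0, ∂L/∂y' = y'.
The Euler-Lagrange equation d/dx(∂L/∂y') − ∂L/∂y = 0 reduces to
    y'' = 0.
Its general solution is
    y(x) = A x + B,
with A, B fixed by the endpoint conditions.
Applying the endpoint conditions y(-4) = 0 and y(-3) = 4: solve A·-4 + B = 0 and A·-3 + B = 4. Subtracting gives A(-3 − -4) = 4 − 0, so A = 4, and B = 0 − A·-4 = 16. Therefore
    y(x) = 4 x + 16.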